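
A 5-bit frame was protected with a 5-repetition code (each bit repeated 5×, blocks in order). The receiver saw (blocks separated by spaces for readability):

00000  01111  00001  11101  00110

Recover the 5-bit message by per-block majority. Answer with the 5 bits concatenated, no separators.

Block 1 (00000): 0 ones → 0
Block 2 (01111): 4 ones → 1
Block 3 (00001): 1 one → 0
Block 4 (11101): 4 ones → 1
Block 5 (00110): 2 ones → 0

01010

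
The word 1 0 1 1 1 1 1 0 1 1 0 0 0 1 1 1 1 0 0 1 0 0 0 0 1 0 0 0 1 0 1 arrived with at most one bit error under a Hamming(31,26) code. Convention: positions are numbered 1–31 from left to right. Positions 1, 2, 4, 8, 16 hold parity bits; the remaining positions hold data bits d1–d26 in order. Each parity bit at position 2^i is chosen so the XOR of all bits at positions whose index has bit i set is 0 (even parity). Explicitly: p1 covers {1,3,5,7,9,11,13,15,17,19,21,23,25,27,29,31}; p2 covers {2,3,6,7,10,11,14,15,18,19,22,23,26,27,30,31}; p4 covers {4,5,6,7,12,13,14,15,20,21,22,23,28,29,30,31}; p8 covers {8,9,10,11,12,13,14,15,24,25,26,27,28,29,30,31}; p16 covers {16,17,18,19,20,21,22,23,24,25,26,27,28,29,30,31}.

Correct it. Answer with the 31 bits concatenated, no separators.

s1 (pos 1,3,5,7,9,11,13,15,17,19,21,23,25,27,29,31): 1⊕1⊕1⊕1⊕1⊕0⊕0⊕1⊕1⊕0⊕0⊕0⊕1⊕0⊕1⊕1 = 0
s2 (pos 2,3,6,7,10,11,14,15,18,19,22,23,26,27,30,31): 0⊕1⊕1⊕1⊕1⊕0⊕1⊕1⊕0⊕0⊕0⊕0⊕0⊕0⊕0⊕1 = 1
s4 (pos 4,5,6,7,12,13,14,15,20,21,22,23,28,29,30,31): 1⊕1⊕1⊕1⊕0⊕0⊕1⊕1⊕1⊕0⊕0⊕0⊕0⊕1⊕0⊕1 = 1
s8 (pos 8,9,10,11,12,13,14,15,24,25,26,27,28,29,30,31): 0⊕1⊕1⊕0⊕0⊕0⊕1⊕1⊕0⊕1⊕0⊕0⊕0⊕1⊕0⊕1 = 1
s16 (pos 16,17,18,19,20,21,22,23,24,25,26,27,28,29,30,31): 1⊕1⊕0⊕0⊕1⊕0⊕0⊕0⊕0⊕1⊕0⊕0⊕0⊕1⊕0⊕1 = 0
Syndrome s16…s1 = 01110 → error at position 14.
Flip position 14: 1011111011000111100100001000101 → 1011111011000011100100001000101

1011111011000011100100001000101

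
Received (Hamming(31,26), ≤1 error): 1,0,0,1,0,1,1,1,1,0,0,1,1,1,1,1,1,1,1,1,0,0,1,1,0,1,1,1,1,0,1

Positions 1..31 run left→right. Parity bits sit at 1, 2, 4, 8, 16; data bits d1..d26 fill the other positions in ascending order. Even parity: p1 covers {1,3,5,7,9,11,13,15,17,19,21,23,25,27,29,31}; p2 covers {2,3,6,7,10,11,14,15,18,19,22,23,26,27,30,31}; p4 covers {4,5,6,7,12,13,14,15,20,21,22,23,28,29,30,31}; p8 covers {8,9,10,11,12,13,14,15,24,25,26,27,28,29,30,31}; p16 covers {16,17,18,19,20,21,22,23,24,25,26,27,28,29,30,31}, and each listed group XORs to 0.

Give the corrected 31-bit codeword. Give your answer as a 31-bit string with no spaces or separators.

s1 (pos 1,3,5,7,9,11,13,15,17,19,21,23,25,27,29,31): 1⊕0⊕0⊕1⊕1⊕0⊕1⊕1⊕1⊕1⊕0⊕1⊕0⊕1⊕1⊕1 = 1
s2 (pos 2,3,6,7,10,11,14,15,18,19,22,23,26,27,30,31): 0⊕0⊕1⊕1⊕0⊕0⊕1⊕1⊕1⊕1⊕0⊕1⊕1⊕1⊕0⊕1 = 0
s4 (pos 4,5,6,7,12,13,14,15,20,21,22,23,28,29,30,31): 1⊕0⊕1⊕1⊕1⊕1⊕1⊕1⊕1⊕0⊕0⊕1⊕1⊕1⊕0⊕1 = 0
s8 (pos 8,9,10,11,12,13,14,15,24,25,26,27,28,29,30,31): 1⊕1⊕0⊕0⊕1⊕1⊕1⊕1⊕1⊕0⊕1⊕1⊕1⊕1⊕0⊕1 = 0
s16 (pos 16,17,18,19,20,21,22,23,24,25,26,27,28,29,30,31): 1⊕1⊕1⊕1⊕1⊕0⊕0⊕1⊕1⊕0⊕1⊕1⊕1⊕1⊕0⊕1 = 0
Syndrome s16…s1 = 00001 → error at position 1.
Flip position 1: 1001011110011111111100110111101 → 0001011110011111111100110111101

0001011110011111111100110111101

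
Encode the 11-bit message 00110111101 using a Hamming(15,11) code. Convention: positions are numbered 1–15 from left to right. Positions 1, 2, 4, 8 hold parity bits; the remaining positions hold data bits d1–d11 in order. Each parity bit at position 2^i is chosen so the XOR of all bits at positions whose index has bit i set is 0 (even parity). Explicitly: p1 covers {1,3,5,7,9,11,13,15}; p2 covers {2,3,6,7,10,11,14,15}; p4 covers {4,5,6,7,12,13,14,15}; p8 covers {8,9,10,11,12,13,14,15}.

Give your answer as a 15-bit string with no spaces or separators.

010101110111101

Place data at non-parity positions: p1 p2 0 p4 0 1 1 p8 0 1 1 1 1 0 1
p1 (pos 1,3,5,7,9,11,13,15): XOR of data positions = 0⊕0⊕1⊕0⊕1⊕1⊕1 = 0
p2 (pos 2,3,6,7,10,11,14,15): XOR of data positions = 0⊕1⊕1⊕1⊕1⊕0⊕1 = 1
p4 (pos 4,5,6,7,12,13,14,15): XOR of data positions = 0⊕1⊕1⊕1⊕1⊕0⊕1 = 1
p8 (pos 8,9,10,11,12,13,14,15): XOR of data positions = 0⊕1⊕1⊕1⊕1⊕0⊕1 = 1
Codeword: 010101110111101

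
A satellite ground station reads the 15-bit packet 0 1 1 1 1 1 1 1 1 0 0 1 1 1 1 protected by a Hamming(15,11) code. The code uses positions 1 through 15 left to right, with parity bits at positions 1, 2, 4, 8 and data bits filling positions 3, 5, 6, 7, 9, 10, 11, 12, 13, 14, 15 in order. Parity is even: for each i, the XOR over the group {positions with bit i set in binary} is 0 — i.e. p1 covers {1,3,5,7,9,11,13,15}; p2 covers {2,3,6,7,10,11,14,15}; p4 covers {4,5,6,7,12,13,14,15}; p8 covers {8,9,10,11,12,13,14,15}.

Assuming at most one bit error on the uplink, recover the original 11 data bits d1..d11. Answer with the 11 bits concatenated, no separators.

s1 (pos 1,3,5,7,9,11,13,15): 0⊕1⊕1⊕1⊕1⊕0⊕1⊕1 = 0
s2 (pos 2,3,6,7,10,11,14,15): 1⊕1⊕1⊕1⊕0⊕0⊕1⊕1 = 0
s4 (pos 4,5,6,7,12,13,14,15): 1⊕1⊕1⊕1⊕1⊕1⊕1⊕1 = 0
s8 (pos 8,9,10,11,12,13,14,15): 1⊕1⊕0⊕0⊕1⊕1⊕1⊕1 = 0
Syndrome s8…s1 = 0000 → no error.
Read data bits from positions 3,5,6,7,9,10,11,12,13,14,15: 11111001111

11111001111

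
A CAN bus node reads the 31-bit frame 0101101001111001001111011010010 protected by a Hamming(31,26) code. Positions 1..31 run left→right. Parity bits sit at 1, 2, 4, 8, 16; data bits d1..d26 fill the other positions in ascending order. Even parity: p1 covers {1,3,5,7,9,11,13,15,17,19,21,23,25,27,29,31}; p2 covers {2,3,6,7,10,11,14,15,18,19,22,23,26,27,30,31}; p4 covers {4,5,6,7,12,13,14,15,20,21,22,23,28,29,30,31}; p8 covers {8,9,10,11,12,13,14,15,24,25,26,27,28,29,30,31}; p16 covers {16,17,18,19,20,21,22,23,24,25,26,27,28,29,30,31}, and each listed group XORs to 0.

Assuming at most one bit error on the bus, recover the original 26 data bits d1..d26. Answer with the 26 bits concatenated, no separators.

s1 (pos 1,3,5,7,9,11,13,15,17,19,21,23,25,27,29,31): 0⊕0⊕1⊕1⊕0⊕1⊕1⊕0⊕0⊕1⊕1⊕0⊕1⊕1⊕0⊕0 = 0
s2 (pos 2,3,6,7,10,11,14,15,18,19,22,23,26,27,30,31): 1⊕0⊕0⊕1⊕1⊕1⊕0⊕0⊕0⊕1⊕1⊕0⊕0⊕1⊕1⊕0 = 0
s4 (pos 4,5,6,7,12,13,14,15,20,21,22,23,28,29,30,31): 1⊕1⊕0⊕1⊕1⊕1⊕0⊕0⊕1⊕1⊕1⊕0⊕0⊕0⊕1⊕0 = 1
s8 (pos 8,9,10,11,12,13,14,15,24,25,26,27,28,29,30,31): 0⊕0⊕1⊕1⊕1⊕1⊕0⊕0⊕1⊕1⊕0⊕1⊕0⊕0⊕1⊕0 = 0
s16 (pos 16,17,18,19,20,21,22,23,24,25,26,27,28,29,30,31): 1⊕0⊕0⊕1⊕1⊕1⊕1⊕0⊕1⊕1⊕0⊕1⊕0⊕0⊕1⊕0 = 1
Syndrome s16…s1 = 10100 → error at position 20.
Flip position 20: 0101101001111001001111011010010 → 0101101001111001001011011010010
Read data bits from positions 3,5,6,7,9,10,11,12,13,14,15,17,18,19,20,21,22,23,24,25,26,27,28,29,30,31: 01010111100001011011010010

01010111100001011011010010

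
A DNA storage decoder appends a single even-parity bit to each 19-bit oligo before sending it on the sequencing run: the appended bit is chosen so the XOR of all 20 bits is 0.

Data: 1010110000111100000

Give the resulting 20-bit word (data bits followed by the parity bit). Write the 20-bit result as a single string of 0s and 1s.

10101100001111000000

XOR of the 19 data bits: 1⊕0⊕1⊕0⊕1⊕1⊕0⊕0⊕0⊕0⊕1⊕1⊕1⊕1⊕0⊕0⊕0⊕0⊕0 = 0
Parity bit = 0 (so all 20 bits XOR to 0).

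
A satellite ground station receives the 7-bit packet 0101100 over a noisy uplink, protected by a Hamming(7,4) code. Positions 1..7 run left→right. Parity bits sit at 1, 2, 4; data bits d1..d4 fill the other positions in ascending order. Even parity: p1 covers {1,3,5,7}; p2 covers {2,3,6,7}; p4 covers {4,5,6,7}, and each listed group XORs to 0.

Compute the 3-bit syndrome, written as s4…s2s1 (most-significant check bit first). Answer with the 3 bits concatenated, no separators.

s1 (pos 1,3,5,7): 0⊕0⊕1⊕0 = 1
s2 (pos 2,3,6,7): 1⊕0⊕0⊕0 = 1
s4 (pos 4,5,6,7): 1⊕1⊕0⊕0 = 0
Syndrome s4…s1 = 011 → error at position 3.

011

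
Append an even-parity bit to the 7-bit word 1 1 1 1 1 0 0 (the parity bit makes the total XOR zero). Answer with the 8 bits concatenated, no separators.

11111001

XOR of the 7 data bits: 1⊕1⊕1⊕1⊕1⊕0⊕0 = 1
Parity bit = 1 (so all 8 bits XOR to 0).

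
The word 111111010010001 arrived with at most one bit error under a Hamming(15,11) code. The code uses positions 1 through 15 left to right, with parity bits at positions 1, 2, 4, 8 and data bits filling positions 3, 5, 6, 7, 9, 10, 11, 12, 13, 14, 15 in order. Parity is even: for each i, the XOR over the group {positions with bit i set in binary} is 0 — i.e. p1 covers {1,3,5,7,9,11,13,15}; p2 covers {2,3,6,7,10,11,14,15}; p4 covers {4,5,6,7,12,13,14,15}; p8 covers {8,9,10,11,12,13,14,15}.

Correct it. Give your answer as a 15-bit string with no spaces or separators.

s1 (pos 1,3,5,7,9,11,13,15): 1⊕1⊕1⊕0⊕0⊕1⊕0⊕1 = 1
s2 (pos 2,3,6,7,10,11,14,15): 1⊕1⊕1⊕0⊕0⊕1⊕0⊕1 = 1
s4 (pos 4,5,6,7,12,13,14,15): 1⊕1⊕1⊕0⊕0⊕0⊕0⊕1 = 0
s8 (pos 8,9,10,11,12,13,14,15): 1⊕0⊕0⊕1⊕0⊕0⊕0⊕1 = 1
Syndrome s8…s1 = 1011 → error at position 11.
Flip position 11: 111111010010001 → 111111010000001

111111010000001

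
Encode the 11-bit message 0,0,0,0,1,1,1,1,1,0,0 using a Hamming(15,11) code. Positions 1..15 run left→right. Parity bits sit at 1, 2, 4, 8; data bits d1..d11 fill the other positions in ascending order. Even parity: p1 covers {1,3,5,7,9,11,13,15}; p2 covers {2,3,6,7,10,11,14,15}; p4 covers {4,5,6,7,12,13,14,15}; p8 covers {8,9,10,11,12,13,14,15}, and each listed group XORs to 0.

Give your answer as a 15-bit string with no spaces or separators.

Place data at non-parity positions: p1 p2 0 p4 0 0 0 p8 1 1 1 1 1 0 0
p1 (pos 1,3,5,7,9,11,13,15): XOR of data positions = 0⊕0⊕0⊕1⊕1⊕1⊕0 = 1
p2 (pos 2,3,6,7,10,11,14,15): XOR of data positions = 0⊕0⊕0⊕1⊕1⊕0⊕0 = 0
p4 (pos 4,5,6,7,12,13,14,15): XOR of data positions = 0⊕0⊕0⊕1⊕1⊕0⊕0 = 0
p8 (pos 8,9,10,11,12,13,14,15): XOR of data positions = 1⊕1⊕1⊕1⊕1⊕0⊕0 = 1
Codeword: 100000011111100

100000011111100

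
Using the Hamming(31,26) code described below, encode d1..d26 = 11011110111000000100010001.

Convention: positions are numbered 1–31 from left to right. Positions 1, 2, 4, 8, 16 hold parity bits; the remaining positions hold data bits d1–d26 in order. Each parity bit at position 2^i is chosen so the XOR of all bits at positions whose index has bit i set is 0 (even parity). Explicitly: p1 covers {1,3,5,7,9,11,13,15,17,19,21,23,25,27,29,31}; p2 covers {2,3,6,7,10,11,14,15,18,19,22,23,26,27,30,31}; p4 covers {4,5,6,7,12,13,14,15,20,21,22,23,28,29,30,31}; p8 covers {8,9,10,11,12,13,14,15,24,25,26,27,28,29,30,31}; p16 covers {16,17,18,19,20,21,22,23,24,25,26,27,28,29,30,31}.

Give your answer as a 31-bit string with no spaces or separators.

Place data at non-parity positions: p1 p2 1 p4 1 0 1 p8 1 1 1 0 1 1 1 p16 0 0 0 0 0 0 1 0 0 0 1 0 0 0 1
p1 (pos 1,3,5,7,9,11,13,15,17,19,21,23,25,27,29,31): XOR of data positions = 1⊕1⊕1⊕1⊕1⊕1⊕1⊕0⊕0⊕0⊕1⊕0⊕1⊕0⊕1 = 0
p2 (pos 2,3,6,7,10,11,14,15,18,19,22,23,26,27,30,31): XOR of data positions = 1⊕0⊕1⊕1⊕1⊕1⊕1⊕0⊕0⊕0⊕1⊕0⊕1⊕0⊕1 = 1
p4 (pos 4,5,6,7,12,13,14,15,20,21,22,23,28,29,30,31): XOR of data positions = 1⊕0⊕1⊕0⊕1⊕1⊕1⊕0⊕0⊕0⊕1⊕0⊕0⊕0⊕1 = 1
p8 (pos 8,9,10,11,12,13,14,15,24,25,26,27,28,29,30,31): XOR of data positions = 1⊕1⊕1⊕0⊕1⊕1⊕1⊕0⊕0⊕0⊕1⊕0⊕0⊕0⊕1 = 0
p16 (pos 16,17,18,19,20,21,22,23,24,25,26,27,28,29,30,31): XOR of data positions = 0⊕0⊕0⊕0⊕0⊕0⊕1⊕0⊕0⊕0⊕1⊕0⊕0⊕0⊕1 = 1
Codeword: 0111101011101111000000100010001

0111101011101111000000100010001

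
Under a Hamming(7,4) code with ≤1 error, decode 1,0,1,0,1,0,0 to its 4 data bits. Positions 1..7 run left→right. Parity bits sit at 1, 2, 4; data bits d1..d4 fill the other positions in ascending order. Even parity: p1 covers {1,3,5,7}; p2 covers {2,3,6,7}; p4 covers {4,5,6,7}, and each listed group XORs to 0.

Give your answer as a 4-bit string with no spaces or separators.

s1 (pos 1,3,5,7): 1⊕1⊕1⊕0 = 1
s2 (pos 2,3,6,7): 0⊕1⊕0⊕0 = 1
s4 (pos 4,5,6,7): 0⊕1⊕0⊕0 = 1
Syndrome s4…s1 = 111 → error at position 7.
Flip position 7: 1010100 → 1010101
Read data bits from positions 3,5,6,7: 1101

1101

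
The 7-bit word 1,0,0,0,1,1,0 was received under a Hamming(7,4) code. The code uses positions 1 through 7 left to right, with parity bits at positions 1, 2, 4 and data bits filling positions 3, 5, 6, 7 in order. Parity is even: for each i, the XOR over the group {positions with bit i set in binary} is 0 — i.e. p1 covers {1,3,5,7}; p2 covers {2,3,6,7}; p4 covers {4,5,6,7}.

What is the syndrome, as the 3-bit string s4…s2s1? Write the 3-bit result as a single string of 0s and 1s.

010

s1 (pos 1,3,5,7): 1⊕0⊕1⊕0 = 0
s2 (pos 2,3,6,7): 0⊕0⊕1⊕0 = 1
s4 (pos 4,5,6,7): 0⊕1⊕1⊕0 = 0
Syndrome s4…s1 = 010 → error at position 2.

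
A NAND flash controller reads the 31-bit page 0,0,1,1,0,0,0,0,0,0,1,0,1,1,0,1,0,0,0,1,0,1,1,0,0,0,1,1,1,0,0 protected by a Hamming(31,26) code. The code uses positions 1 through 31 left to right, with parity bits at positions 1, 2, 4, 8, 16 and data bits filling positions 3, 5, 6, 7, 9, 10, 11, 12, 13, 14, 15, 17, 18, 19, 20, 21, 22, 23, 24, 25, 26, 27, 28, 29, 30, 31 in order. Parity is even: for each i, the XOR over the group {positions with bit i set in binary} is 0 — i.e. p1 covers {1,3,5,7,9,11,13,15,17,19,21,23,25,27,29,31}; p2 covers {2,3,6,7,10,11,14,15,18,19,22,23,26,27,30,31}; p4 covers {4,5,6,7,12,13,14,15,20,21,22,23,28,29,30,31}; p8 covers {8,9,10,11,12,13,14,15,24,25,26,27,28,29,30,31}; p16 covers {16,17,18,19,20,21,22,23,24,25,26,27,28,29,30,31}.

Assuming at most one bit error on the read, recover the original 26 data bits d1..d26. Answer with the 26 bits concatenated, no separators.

10000010110000101100011100

s1 (pos 1,3,5,7,9,11,13,15,17,19,21,23,25,27,29,31): 0⊕1⊕0⊕0⊕0⊕1⊕1⊕0⊕0⊕0⊕0⊕1⊕0⊕1⊕1⊕0 = 0
s2 (pos 2,3,6,7,10,11,14,15,18,19,22,23,26,27,30,31): 0⊕1⊕0⊕0⊕0⊕1⊕1⊕0⊕0⊕0⊕1⊕1⊕0⊕1⊕0⊕0 = 0
s4 (pos 4,5,6,7,12,13,14,15,20,21,22,23,28,29,30,31): 1⊕0⊕0⊕0⊕0⊕1⊕1⊕0⊕1⊕0⊕1⊕1⊕1⊕1⊕0⊕0 = 0
s8 (pos 8,9,10,11,12,13,14,15,24,25,26,27,28,29,30,31): 0⊕0⊕0⊕1⊕0⊕1⊕1⊕0⊕0⊕0⊕0⊕1⊕1⊕1⊕0⊕0 = 0
s16 (pos 16,17,18,19,20,21,22,23,24,25,26,27,28,29,30,31): 1⊕0⊕0⊕0⊕1⊕0⊕1⊕1⊕0⊕0⊕0⊕1⊕1⊕1⊕0⊕0 = 1
Syndrome s16…s1 = 10000 → error at position 16.
Flip position 16: 0011000000101101000101100011100 → 0011000000101100000101100011100
Read data bits from positions 3,5,6,7,9,10,11,12,13,14,15,17,18,19,20,21,22,23,24,25,26,27,28,29,30,31: 10000010110000101100011100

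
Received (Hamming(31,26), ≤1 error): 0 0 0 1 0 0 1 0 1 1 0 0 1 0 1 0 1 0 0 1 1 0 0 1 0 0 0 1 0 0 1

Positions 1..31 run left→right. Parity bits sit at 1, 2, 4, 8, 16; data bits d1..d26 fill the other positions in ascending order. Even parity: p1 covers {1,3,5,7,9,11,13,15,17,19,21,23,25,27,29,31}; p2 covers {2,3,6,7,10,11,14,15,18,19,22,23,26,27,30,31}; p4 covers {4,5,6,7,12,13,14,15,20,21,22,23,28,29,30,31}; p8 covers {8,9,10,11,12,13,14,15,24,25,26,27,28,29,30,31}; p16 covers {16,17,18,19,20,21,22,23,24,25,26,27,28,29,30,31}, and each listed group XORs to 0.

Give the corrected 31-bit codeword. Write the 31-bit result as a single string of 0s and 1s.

s1 (pos 1,3,5,7,9,11,13,15,17,19,21,23,25,27,29,31): 0⊕0⊕0⊕1⊕1⊕0⊕1⊕1⊕1⊕0⊕1⊕0⊕0⊕0⊕0⊕1 = 1
s2 (pos 2,3,6,7,10,11,14,15,18,19,22,23,26,27,30,31): 0⊕0⊕0⊕1⊕1⊕0⊕0⊕1⊕0⊕0⊕0⊕0⊕0⊕0⊕0⊕1 = 0
s4 (pos 4,5,6,7,12,13,14,15,20,21,22,23,28,29,30,31): 1⊕0⊕0⊕1⊕0⊕1⊕0⊕1⊕1⊕1⊕0⊕0⊕1⊕0⊕0⊕1 = 0
s8 (pos 8,9,10,11,12,13,14,15,24,25,26,27,28,29,30,31): 0⊕1⊕1⊕0⊕0⊕1⊕0⊕1⊕1⊕0⊕0⊕0⊕1⊕0⊕0⊕1 = 1
s16 (pos 16,17,18,19,20,21,22,23,24,25,26,27,28,29,30,31): 0⊕1⊕0⊕0⊕1⊕1⊕0⊕0⊕1⊕0⊕0⊕0⊕1⊕0⊕0⊕1 = 0
Syndrome s16…s1 = 01001 → error at position 9.
Flip position 9: 0001001011001010100110010001001 → 0001001001001010100110010001001

0001001001001010100110010001001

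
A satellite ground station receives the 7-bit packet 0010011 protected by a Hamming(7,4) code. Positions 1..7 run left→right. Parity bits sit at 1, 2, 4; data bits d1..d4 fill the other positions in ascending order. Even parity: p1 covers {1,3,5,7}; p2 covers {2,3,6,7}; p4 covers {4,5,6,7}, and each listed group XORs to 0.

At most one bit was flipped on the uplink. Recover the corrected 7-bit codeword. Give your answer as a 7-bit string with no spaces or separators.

s1 (pos 1,3,5,7): 0⊕1⊕0⊕1 = 0
s2 (pos 2,3,6,7): 0⊕1⊕1⊕1 = 1
s4 (pos 4,5,6,7): 0⊕0⊕1⊕1 = 0
Syndrome s4…s1 = 010 → error at position 2.
Flip position 2: 0010011 → 0110011

0110011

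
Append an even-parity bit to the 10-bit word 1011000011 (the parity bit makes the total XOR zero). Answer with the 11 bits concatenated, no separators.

10110000111

XOR of the 10 data bits: 1⊕0⊕1⊕1⊕0⊕0⊕0⊕0⊕1⊕1 = 1
Parity bit = 1 (so all 11 bits XOR to 0).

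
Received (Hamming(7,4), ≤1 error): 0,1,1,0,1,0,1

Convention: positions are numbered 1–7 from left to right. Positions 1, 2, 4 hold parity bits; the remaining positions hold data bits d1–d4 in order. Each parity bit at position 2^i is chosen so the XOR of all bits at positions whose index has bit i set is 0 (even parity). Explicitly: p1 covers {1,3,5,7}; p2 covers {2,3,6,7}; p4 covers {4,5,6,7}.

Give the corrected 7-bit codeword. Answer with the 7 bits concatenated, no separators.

s1 (pos 1,3,5,7): 0⊕1⊕1⊕1 = 1
s2 (pos 2,3,6,7): 1⊕1⊕0⊕1 = 1
s4 (pos 4,5,6,7): 0⊕1⊕0⊕1 = 0
Syndrome s4…s1 = 011 → error at position 3.
Flip position 3: 0110101 → 0100101

0100101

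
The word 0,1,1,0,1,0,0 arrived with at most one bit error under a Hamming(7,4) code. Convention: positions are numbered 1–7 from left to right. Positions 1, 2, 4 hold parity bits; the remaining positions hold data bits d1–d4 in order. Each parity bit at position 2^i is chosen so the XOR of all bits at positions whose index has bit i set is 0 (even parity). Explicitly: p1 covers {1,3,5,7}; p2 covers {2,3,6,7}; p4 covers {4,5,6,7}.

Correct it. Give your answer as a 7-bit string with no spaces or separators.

s1 (pos 1,3,5,7): 0⊕1⊕1⊕0 = 0
s2 (pos 2,3,6,7): 1⊕1⊕0⊕0 = 0
s4 (pos 4,5,6,7): 0⊕1⊕0⊕0 = 1
Syndrome s4…s1 = 100 → error at position 4.
Flip position 4: 0110100 → 0111100

0111100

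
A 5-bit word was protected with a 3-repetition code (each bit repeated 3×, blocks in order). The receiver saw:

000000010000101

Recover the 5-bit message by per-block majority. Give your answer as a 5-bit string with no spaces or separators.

Block 1 (000): 0 ones → 0
Block 2 (000): 0 ones → 0
Block 3 (010): 1 one → 0
Block 4 (000): 0 ones → 0
Block 5 (101): 2 ones → 1

00001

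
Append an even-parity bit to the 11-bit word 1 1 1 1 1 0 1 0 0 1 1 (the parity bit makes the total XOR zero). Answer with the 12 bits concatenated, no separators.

111110100110

XOR of the 11 data bits: 1⊕1⊕1⊕1⊕1⊕0⊕1⊕0⊕0⊕1⊕1 = 0
Parity bit = 0 (so all 12 bits XOR to 0).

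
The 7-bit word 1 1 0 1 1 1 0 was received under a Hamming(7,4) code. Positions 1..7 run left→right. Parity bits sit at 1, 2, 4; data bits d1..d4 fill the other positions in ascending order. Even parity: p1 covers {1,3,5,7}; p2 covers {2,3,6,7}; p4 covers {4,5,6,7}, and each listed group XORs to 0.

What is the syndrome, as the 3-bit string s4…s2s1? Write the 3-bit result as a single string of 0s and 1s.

100

s1 (pos 1,3,5,7): 1⊕0⊕1⊕0 = 0
s2 (pos 2,3,6,7): 1⊕0⊕1⊕0 = 0
s4 (pos 4,5,6,7): 1⊕1⊕1⊕0 = 1
Syndrome s4…s1 = 100 → error at position 4.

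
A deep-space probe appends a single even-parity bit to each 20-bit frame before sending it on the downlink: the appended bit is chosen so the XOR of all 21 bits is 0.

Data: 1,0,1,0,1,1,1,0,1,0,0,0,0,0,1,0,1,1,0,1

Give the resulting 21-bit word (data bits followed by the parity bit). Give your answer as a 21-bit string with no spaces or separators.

101011101000001011010

XOR of the 20 data bits: 1⊕0⊕1⊕0⊕1⊕1⊕1⊕0⊕1⊕0⊕0⊕0⊕0⊕0⊕1⊕0⊕1⊕1⊕0⊕1 = 0
Parity bit = 0 (so all 21 bits XOR to 0).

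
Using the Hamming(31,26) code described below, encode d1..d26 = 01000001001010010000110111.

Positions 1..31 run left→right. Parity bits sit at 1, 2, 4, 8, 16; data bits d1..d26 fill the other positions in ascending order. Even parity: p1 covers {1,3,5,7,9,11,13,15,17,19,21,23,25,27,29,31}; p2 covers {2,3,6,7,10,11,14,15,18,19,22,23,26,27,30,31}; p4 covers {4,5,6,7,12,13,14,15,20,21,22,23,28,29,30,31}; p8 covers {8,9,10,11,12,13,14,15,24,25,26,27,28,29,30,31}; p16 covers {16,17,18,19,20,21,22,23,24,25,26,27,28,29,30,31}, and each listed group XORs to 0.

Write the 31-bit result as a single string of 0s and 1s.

Place data at non-parity positions: p1 p2 0 p4 1 0 0 p8 0 0 0 1 0 0 1 p16 0 1 0 0 1 0 0 0 0 1 1 0 1 1 1
p1 (pos 1,3,5,7,9,11,13,15,17,19,21,23,25,27,29,31): XOR of data positions = 0⊕1⊕0⊕0⊕0⊕0⊕1⊕0⊕0⊕1⊕0⊕0⊕1⊕1⊕1 = 0
p2 (pos 2,3,6,7,10,11,14,15,18,19,22,23,26,27,30,31): XOR of data positions = 0⊕0⊕0⊕0⊕0⊕0⊕1⊕1⊕0⊕0⊕0⊕1⊕1⊕1⊕1 = 0
p4 (pos 4,5,6,7,12,13,14,15,20,21,22,23,28,29,30,31): XOR of data positions = 1⊕0⊕0⊕1⊕0⊕0⊕1⊕0⊕1⊕0⊕0⊕0⊕1⊕1⊕1 = 1
p8 (pos 8,9,10,11,12,13,14,15,24,25,26,27,28,29,30,31): XOR of data positions = 0⊕0⊕0⊕1⊕0⊕0⊕1⊕0⊕0⊕1⊕1⊕0⊕1⊕1⊕1 = 1
p16 (pos 16,17,18,19,20,21,22,23,24,25,26,27,28,29,30,31): XOR of data positions = 0⊕1⊕0⊕0⊕1⊕0⊕0⊕0⊕0⊕1⊕1⊕0⊕1⊕1⊕1 = 1
Codeword: 0001100100010011010010000110111

0001100100010011010010000110111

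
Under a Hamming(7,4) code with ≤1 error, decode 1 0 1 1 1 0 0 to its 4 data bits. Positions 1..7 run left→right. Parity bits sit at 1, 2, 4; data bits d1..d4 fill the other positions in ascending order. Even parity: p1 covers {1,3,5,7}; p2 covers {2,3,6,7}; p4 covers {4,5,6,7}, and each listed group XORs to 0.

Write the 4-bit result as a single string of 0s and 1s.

0100

s1 (pos 1,3,5,7): 1⊕1⊕1⊕0 = 1
s2 (pos 2,3,6,7): 0⊕1⊕0⊕0 = 1
s4 (pos 4,5,6,7): 1⊕1⊕0⊕0 = 0
Syndrome s4…s1 = 011 → error at position 3.
Flip position 3: 1011100 → 1001100
Read data bits from positions 3,5,6,7: 0100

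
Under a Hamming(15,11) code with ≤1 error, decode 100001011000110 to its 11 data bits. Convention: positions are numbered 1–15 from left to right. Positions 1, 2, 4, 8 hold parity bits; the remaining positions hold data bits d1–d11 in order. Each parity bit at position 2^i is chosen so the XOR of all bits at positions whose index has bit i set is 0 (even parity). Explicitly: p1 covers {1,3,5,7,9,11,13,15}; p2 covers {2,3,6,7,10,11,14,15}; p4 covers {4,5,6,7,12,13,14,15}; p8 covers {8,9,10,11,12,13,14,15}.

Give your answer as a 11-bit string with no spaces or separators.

01101000110

s1 (pos 1,3,5,7,9,11,13,15): 1⊕0⊕0⊕0⊕1⊕0⊕1⊕0 = 1
s2 (pos 2,3,6,7,10,11,14,15): 0⊕0⊕1⊕0⊕0⊕0⊕1⊕0 = 0
s4 (pos 4,5,6,7,12,13,14,15): 0⊕0⊕1⊕0⊕0⊕1⊕1⊕0 = 1
s8 (pos 8,9,10,11,12,13,14,15): 1⊕1⊕0⊕0⊕0⊕1⊕1⊕0 = 0
Syndrome s8…s1 = 0101 → error at position 5.
Flip position 5: 100001011000110 → 100011011000110
Read data bits from positions 3,5,6,7,9,10,11,12,13,14,15: 01101000110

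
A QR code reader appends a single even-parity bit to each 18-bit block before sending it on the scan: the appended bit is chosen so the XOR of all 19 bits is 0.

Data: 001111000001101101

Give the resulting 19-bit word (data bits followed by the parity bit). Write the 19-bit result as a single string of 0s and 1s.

0011110000011011011

XOR of the 18 data bits: 0⊕0⊕1⊕1⊕1⊕1⊕0⊕0⊕0⊕0⊕0⊕1⊕1⊕0⊕1⊕1⊕0⊕1 = 1
Parity bit = 1 (so all 19 bits XOR to 0).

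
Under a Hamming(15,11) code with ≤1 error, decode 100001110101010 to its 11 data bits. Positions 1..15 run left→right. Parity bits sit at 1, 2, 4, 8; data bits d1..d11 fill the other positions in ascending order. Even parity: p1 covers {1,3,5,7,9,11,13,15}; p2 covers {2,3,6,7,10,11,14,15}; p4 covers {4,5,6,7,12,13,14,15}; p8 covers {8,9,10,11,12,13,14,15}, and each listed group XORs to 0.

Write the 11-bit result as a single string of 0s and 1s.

s1 (pos 1,3,5,7,9,11,13,15): 1⊕0⊕0⊕1⊕0⊕0⊕0⊕0 = 0
s2 (pos 2,3,6,7,10,11,14,15): 0⊕0⊕1⊕1⊕1⊕0⊕1⊕0 = 0
s4 (pos 4,5,6,7,12,13,14,15): 0⊕0⊕1⊕1⊕1⊕0⊕1⊕0 = 0
s8 (pos 8,9,10,11,12,13,14,15): 1⊕0⊕1⊕0⊕1⊕0⊕1⊕0 = 0
Syndrome s8…s1 = 0000 → no error.
Read data bits from positions 3,5,6,7,9,10,11,12,13,14,15: 00110101010

00110101010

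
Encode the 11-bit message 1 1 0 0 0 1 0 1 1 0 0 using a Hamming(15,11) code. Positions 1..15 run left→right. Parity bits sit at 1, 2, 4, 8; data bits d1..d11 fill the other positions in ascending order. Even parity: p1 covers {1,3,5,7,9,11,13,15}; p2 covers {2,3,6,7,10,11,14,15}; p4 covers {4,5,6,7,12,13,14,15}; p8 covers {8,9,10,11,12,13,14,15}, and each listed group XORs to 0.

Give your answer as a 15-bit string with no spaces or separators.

101110010101100

Place data at non-parity positions: p1 p2 1 p4 1 0 0 p8 0 1 0 1 1 0 0
p1 (pos 1,3,5,7,9,11,13,15): XOR of data positions = 1⊕1⊕0⊕0⊕0⊕1⊕0 = 1
p2 (pos 2,3,6,7,10,11,14,15): XOR of data positions = 1⊕0⊕0⊕1⊕0⊕0⊕0 = 0
p4 (pos 4,5,6,7,12,13,14,15): XOR of data positions = 1⊕0⊕0⊕1⊕1⊕0⊕0 = 1
p8 (pos 8,9,10,11,12,13,14,15): XOR of data positions = 0⊕1⊕0⊕1⊕1⊕0⊕0 = 1
Codeword: 101110010101100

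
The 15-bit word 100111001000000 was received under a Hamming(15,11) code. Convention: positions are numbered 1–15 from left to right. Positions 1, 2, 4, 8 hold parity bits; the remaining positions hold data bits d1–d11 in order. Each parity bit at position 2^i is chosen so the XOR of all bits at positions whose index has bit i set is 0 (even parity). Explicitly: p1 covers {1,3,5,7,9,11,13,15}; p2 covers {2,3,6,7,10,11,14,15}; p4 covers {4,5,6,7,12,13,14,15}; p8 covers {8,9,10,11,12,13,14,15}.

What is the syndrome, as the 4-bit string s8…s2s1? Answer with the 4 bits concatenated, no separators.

1111

s1 (pos 1,3,5,7,9,11,13,15): 1⊕0⊕1⊕0⊕1⊕0⊕0⊕0 = 1
s2 (pos 2,3,6,7,10,11,14,15): 0⊕0⊕1⊕0⊕0⊕0⊕0⊕0 = 1
s4 (pos 4,5,6,7,12,13,14,15): 1⊕1⊕1⊕0⊕0⊕0⊕0⊕0 = 1
s8 (pos 8,9,10,11,12,13,14,15): 0⊕1⊕0⊕0⊕0⊕0⊕0⊕0 = 1
Syndrome s8…s1 = 1111 → error at position 15.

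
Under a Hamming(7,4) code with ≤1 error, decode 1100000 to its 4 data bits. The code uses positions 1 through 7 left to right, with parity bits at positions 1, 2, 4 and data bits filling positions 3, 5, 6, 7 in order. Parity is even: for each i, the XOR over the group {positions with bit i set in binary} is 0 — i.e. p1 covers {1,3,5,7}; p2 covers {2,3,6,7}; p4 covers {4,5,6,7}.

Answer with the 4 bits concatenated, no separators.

s1 (pos 1,3,5,7): 1⊕0⊕0⊕0 = 1
s2 (pos 2,3,6,7): 1⊕0⊕0⊕0 = 1
s4 (pos 4,5,6,7): 0⊕0⊕0⊕0 = 0
Syndrome s4…s1 = 011 → error at position 3.
Flip position 3: 1100000 → 1110000
Read data bits from positions 3,5,6,7: 1000

1000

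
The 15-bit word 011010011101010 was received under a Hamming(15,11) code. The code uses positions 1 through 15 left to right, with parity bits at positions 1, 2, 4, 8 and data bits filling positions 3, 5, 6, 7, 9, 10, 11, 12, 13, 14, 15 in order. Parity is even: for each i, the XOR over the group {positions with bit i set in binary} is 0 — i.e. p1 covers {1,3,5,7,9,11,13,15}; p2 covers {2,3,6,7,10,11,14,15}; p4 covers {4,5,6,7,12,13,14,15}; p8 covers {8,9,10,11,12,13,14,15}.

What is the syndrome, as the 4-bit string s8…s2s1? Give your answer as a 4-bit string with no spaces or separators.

s1 (pos 1,3,5,7,9,11,13,15): 0⊕1⊕1⊕0⊕1⊕0⊕0⊕0 = 1
s2 (pos 2,3,6,7,10,11,14,15): 1⊕1⊕0⊕0⊕1⊕0⊕1⊕0 = 0
s4 (pos 4,5,6,7,12,13,14,15): 0⊕1⊕0⊕0⊕1⊕0⊕1⊕0 = 1
s8 (pos 8,9,10,11,12,13,14,15): 1⊕1⊕1⊕0⊕1⊕0⊕1⊕0 = 1
Syndrome s8…s1 = 1101 → error at position 13.

1101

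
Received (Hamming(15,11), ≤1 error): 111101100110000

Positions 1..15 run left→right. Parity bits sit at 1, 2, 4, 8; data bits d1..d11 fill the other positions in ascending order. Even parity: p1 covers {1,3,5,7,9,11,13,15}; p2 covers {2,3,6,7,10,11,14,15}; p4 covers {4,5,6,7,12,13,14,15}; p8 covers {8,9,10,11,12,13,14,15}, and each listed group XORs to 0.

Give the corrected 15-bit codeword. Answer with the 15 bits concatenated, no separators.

s1 (pos 1,3,5,7,9,11,13,15): 1⊕1⊕0⊕1⊕0⊕1⊕0⊕0 = 0
s2 (pos 2,3,6,7,10,11,14,15): 1⊕1⊕1⊕1⊕1⊕1⊕0⊕0 = 0
s4 (pos 4,5,6,7,12,13,14,15): 1⊕0⊕1⊕1⊕0⊕0⊕0⊕0 = 1
s8 (pos 8,9,10,11,12,13,14,15): 0⊕0⊕1⊕1⊕0⊕0⊕0⊕0 = 0
Syndrome s8…s1 = 0100 → error at position 4.
Flip position 4: 111101100110000 → 111001100110000

111001100110000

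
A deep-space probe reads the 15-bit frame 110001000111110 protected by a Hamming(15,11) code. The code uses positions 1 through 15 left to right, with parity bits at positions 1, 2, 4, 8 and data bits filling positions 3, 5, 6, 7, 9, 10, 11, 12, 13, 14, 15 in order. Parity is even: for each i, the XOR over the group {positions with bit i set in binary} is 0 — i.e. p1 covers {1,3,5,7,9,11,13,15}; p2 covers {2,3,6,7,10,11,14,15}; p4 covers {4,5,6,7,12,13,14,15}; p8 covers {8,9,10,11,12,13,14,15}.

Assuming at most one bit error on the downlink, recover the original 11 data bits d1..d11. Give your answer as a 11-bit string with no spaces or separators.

00100101110

s1 (pos 1,3,5,7,9,11,13,15): 1⊕0⊕0⊕0⊕0⊕1⊕1⊕0 = 1
s2 (pos 2,3,6,7,10,11,14,15): 1⊕0⊕1⊕0⊕1⊕1⊕1⊕0 = 1
s4 (pos 4,5,6,7,12,13,14,15): 0⊕0⊕1⊕0⊕1⊕1⊕1⊕0 = 0
s8 (pos 8,9,10,11,12,13,14,15): 0⊕0⊕1⊕1⊕1⊕1⊕1⊕0 = 1
Syndrome s8…s1 = 1011 → error at position 11.
Flip position 11: 110001000111110 → 110001000101110
Read data bits from positions 3,5,6,7,9,10,11,12,13,14,15: 00100101110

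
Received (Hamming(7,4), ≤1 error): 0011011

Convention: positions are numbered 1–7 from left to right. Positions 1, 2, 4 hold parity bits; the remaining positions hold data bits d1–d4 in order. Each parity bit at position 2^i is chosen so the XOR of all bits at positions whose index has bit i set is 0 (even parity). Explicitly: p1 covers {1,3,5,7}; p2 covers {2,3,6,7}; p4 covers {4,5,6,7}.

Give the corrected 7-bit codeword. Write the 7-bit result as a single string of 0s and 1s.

0011001

s1 (pos 1,3,5,7): 0⊕1⊕0⊕1 = 0
s2 (pos 2,3,6,7): 0⊕1⊕1⊕1 = 1
s4 (pos 4,5,6,7): 1⊕0⊕1⊕1 = 1
Syndrome s4…s1 = 110 → error at position 6.
Flip position 6: 0011011 → 0011001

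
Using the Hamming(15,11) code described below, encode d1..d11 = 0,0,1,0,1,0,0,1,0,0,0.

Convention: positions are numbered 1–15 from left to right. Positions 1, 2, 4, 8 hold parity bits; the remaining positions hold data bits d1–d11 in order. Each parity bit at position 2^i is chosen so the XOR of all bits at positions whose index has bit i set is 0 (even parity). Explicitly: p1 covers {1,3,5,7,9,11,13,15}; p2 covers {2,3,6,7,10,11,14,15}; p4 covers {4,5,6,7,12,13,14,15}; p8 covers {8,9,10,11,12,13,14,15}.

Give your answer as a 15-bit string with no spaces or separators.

Place data at non-parity positions: p1 p2 0 p4 0 1 0 p8 1 0 0 1 0 0 0
p1 (pos 1,3,5,7,9,11,13,15): XOR of data positions = 0⊕0⊕0⊕1⊕0⊕0⊕0 = 1
p2 (pos 2,3,6,7,10,11,14,15): XOR of data positions = 0⊕1⊕0⊕0⊕0⊕0⊕0 = 1
p4 (pos 4,5,6,7,12,13,14,15): XOR of data positions = 0⊕1⊕0⊕1⊕0⊕0⊕0 = 0
p8 (pos 8,9,10,11,12,13,14,15): XOR of data positions = 1⊕0⊕0⊕1⊕0⊕0⊕0 = 0
Codeword: 110001001001000

110001001001000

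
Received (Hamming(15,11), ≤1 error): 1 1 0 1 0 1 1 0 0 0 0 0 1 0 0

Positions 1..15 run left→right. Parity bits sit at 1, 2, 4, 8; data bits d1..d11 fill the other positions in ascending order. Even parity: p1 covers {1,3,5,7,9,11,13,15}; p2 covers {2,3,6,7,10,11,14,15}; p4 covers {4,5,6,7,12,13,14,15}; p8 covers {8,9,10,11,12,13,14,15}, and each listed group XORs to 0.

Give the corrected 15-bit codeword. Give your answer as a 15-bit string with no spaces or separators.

110101100010100

s1 (pos 1,3,5,7,9,11,13,15): 1⊕0⊕0⊕1⊕0⊕0⊕1⊕0 = 1
s2 (pos 2,3,6,7,10,11,14,15): 1⊕0⊕1⊕1⊕0⊕0⊕0⊕0 = 1
s4 (pos 4,5,6,7,12,13,14,15): 1⊕0⊕1⊕1⊕0⊕1⊕0⊕0 = 0
s8 (pos 8,9,10,11,12,13,14,15): 0⊕0⊕0⊕0⊕0⊕1⊕0⊕0 = 1
Syndrome s8…s1 = 1011 → error at position 11.
Flip position 11: 110101100000100 → 110101100010100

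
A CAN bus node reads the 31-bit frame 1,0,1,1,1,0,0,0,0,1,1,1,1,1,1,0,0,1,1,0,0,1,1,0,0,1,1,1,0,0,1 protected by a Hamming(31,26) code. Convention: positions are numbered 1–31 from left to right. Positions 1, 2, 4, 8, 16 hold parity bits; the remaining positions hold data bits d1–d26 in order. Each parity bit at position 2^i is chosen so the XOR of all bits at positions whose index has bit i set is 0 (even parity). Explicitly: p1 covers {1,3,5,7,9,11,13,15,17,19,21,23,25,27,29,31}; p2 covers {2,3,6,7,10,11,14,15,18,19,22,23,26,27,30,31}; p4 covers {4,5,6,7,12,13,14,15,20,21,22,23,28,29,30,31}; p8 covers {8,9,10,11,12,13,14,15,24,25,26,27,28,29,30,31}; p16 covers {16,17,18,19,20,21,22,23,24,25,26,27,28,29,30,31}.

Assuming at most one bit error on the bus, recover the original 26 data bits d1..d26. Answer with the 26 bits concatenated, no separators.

11000111111011001100111001

s1 (pos 1,3,5,7,9,11,13,15,17,19,21,23,25,27,29,31): 1⊕1⊕1⊕0⊕0⊕1⊕1⊕1⊕0⊕1⊕0⊕1⊕0⊕1⊕0⊕1 = 0
s2 (pos 2,3,6,7,10,11,14,15,18,19,22,23,26,27,30,31): 0⊕1⊕0⊕0⊕1⊕1⊕1⊕1⊕1⊕1⊕1⊕1⊕1⊕1⊕0⊕1 = 0
s4 (pos 4,5,6,7,12,13,14,15,20,21,22,23,28,29,30,31): 1⊕1⊕0⊕0⊕1⊕1⊕1⊕1⊕0⊕0⊕1⊕1⊕1⊕0⊕0⊕1 = 0
s8 (pos 8,9,10,11,12,13,14,15,24,25,26,27,28,29,30,31): 0⊕0⊕1⊕1⊕1⊕1⊕1⊕1⊕0⊕0⊕1⊕1⊕1⊕0⊕0⊕1 = 0
s16 (pos 16,17,18,19,20,21,22,23,24,25,26,27,28,29,30,31): 0⊕0⊕1⊕1⊕0⊕0⊕1⊕1⊕0⊕0⊕1⊕1⊕1⊕0⊕0⊕1 = 0
Syndrome s16…s1 = 00000 → no error.
Read data bits from positions 3,5,6,7,9,10,11,12,13,14,15,17,18,19,20,21,22,23,24,25,26,27,28,29,30,31: 11000111111011001100111001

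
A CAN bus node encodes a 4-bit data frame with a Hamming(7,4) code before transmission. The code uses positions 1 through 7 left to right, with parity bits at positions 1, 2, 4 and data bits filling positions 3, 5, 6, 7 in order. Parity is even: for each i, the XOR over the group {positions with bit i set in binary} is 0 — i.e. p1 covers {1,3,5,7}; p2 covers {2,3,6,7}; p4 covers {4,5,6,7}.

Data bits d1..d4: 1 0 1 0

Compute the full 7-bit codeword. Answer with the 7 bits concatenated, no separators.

Place data at non-parity positions: p1 p2 1 p4 0 1 0
p1 (pos 1,3,5,7): XOR of data positions = 1⊕0⊕0 = 1
p2 (pos 2,3,6,7): XOR of data positions = 1⊕1⊕0 = 0
p4 (pos 4,5,6,7): XOR of data positions = 0⊕1⊕0 = 1
Codeword: 1011010

1011010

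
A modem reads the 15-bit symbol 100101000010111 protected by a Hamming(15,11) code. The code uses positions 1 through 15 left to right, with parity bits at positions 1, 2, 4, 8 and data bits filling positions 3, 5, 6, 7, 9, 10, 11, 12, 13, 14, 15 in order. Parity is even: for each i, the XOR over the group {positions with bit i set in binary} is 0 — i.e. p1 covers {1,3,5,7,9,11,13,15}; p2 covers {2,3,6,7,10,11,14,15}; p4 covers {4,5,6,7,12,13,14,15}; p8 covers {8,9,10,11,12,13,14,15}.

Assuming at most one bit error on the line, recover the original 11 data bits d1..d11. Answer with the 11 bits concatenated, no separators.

s1 (pos 1,3,5,7,9,11,13,15): 1⊕0⊕0⊕0⊕0⊕1⊕1⊕1 = 0
s2 (pos 2,3,6,7,10,11,14,15): 0⊕0⊕1⊕0⊕0⊕1⊕1⊕1 = 0
s4 (pos 4,5,6,7,12,13,14,15): 1⊕0⊕1⊕0⊕0⊕1⊕1⊕1 = 1
s8 (pos 8,9,10,11,12,13,14,15): 0⊕0⊕0⊕1⊕0⊕1⊕1⊕1 = 0
Syndrome s8…s1 = 0100 → error at position 4.
Flip position 4: 100101000010111 → 100001000010111
Read data bits from positions 3,5,6,7,9,10,11,12,13,14,15: 00100010111

00100010111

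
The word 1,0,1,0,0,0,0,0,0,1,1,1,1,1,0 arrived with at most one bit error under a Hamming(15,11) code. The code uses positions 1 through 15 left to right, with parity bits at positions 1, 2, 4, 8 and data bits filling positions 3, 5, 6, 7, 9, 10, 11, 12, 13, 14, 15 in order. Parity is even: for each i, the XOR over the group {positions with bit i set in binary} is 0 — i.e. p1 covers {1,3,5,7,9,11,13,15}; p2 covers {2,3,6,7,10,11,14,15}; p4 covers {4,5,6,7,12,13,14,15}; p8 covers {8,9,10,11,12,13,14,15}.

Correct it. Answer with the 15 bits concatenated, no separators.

101000000110110

s1 (pos 1,3,5,7,9,11,13,15): 1⊕1⊕0⊕0⊕0⊕1⊕1⊕0 = 0
s2 (pos 2,3,6,7,10,11,14,15): 0⊕1⊕0⊕0⊕1⊕1⊕1⊕0 = 0
s4 (pos 4,5,6,7,12,13,14,15): 0⊕0⊕0⊕0⊕1⊕1⊕1⊕0 = 1
s8 (pos 8,9,10,11,12,13,14,15): 0⊕0⊕1⊕1⊕1⊕1⊕1⊕0 = 1
Syndrome s8…s1 = 1100 → error at position 12.
Flip position 12: 101000000111110 → 101000000110110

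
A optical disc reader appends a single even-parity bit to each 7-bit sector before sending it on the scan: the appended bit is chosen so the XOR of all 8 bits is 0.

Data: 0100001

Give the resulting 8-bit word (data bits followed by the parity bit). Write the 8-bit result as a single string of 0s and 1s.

XOR of the 7 data bits: 0⊕1⊕0⊕0⊕0⊕0⊕1 = 0
Parity bit = 0 (so all 8 bits XOR to 0).

01000010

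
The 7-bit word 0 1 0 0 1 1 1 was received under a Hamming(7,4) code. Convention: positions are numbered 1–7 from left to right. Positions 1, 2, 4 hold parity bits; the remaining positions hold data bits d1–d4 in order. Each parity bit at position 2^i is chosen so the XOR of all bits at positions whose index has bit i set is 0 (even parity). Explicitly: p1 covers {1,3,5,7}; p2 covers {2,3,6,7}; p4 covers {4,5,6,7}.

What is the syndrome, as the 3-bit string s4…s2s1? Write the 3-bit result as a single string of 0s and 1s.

110

s1 (pos 1,3,5,7): 0⊕0⊕1⊕1 = 0
s2 (pos 2,3,6,7): 1⊕0⊕1⊕1 = 1
s4 (pos 4,5,6,7): 0⊕1⊕1⊕1 = 1
Syndrome s4…s1 = 110 → error at position 6.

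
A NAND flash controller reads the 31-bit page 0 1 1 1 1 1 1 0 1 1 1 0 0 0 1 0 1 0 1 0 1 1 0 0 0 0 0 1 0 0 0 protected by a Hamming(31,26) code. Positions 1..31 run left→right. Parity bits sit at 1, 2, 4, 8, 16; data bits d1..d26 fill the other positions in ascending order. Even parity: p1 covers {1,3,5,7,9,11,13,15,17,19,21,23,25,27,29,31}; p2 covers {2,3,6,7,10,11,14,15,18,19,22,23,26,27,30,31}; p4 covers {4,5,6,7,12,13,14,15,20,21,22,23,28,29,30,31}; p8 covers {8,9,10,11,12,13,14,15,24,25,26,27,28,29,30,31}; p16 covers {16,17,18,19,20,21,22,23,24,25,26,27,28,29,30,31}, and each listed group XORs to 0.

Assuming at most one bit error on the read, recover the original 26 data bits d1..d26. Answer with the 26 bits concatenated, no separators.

s1 (pos 1,3,5,7,9,11,13,15,17,19,21,23,25,27,29,31): 0⊕1⊕1⊕1⊕1⊕1⊕0⊕1⊕1⊕1⊕1⊕0⊕0⊕0⊕0⊕0 = 1
s2 (pos 2,3,6,7,10,11,14,15,18,19,22,23,26,27,30,31): 1⊕1⊕1⊕1⊕1⊕1⊕0⊕1⊕0⊕1⊕1⊕0⊕0⊕0⊕0⊕0 = 1
s4 (pos 4,5,6,7,12,13,14,15,20,21,22,23,28,29,30,31): 1⊕1⊕1⊕1⊕0⊕0⊕0⊕1⊕0⊕1⊕1⊕0⊕1⊕0⊕0⊕0 = 0
s8 (pos 8,9,10,11,12,13,14,15,24,25,26,27,28,29,30,31): 0⊕1⊕1⊕1⊕0⊕0⊕0⊕1⊕0⊕0⊕0⊕0⊕1⊕0⊕0⊕0 = 1
s16 (pos 16,17,18,19,20,21,22,23,24,25,26,27,28,29,30,31): 0⊕1⊕0⊕1⊕0⊕1⊕1⊕0⊕0⊕0⊕0⊕0⊕1⊕0⊕0⊕0 = 1
Syndrome s16…s1 = 11011 → error at position 27.
Flip position 27: 0111111011100010101011000001000 → 0111111011100010101011000011000
Read data bits from positions 3,5,6,7,9,10,11,12,13,14,15,17,18,19,20,21,22,23,24,25,26,27,28,29,30,31: 11111110001101011000011000

11111110001101011000011000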